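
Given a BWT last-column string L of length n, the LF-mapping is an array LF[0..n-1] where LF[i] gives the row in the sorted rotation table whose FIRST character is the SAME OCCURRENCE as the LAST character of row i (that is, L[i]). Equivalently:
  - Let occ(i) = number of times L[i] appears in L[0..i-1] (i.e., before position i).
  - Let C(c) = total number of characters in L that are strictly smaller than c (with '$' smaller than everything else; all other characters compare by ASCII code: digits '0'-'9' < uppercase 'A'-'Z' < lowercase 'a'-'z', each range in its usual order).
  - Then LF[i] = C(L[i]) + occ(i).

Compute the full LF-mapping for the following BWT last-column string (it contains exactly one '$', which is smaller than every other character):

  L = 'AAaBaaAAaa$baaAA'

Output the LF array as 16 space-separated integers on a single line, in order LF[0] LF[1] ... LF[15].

Answer: 1 2 8 7 9 10 3 4 11 12 0 15 13 14 5 6

Derivation:
Char counts: '$':1, 'A':6, 'B':1, 'a':7, 'b':1
C (first-col start): C('$')=0, C('A')=1, C('B')=7, C('a')=8, C('b')=15
L[0]='A': occ=0, LF[0]=C('A')+0=1+0=1
L[1]='A': occ=1, LF[1]=C('A')+1=1+1=2
L[2]='a': occ=0, LF[2]=C('a')+0=8+0=8
L[3]='B': occ=0, LF[3]=C('B')+0=7+0=7
L[4]='a': occ=1, LF[4]=C('a')+1=8+1=9
L[5]='a': occ=2, LF[5]=C('a')+2=8+2=10
L[6]='A': occ=2, LF[6]=C('A')+2=1+2=3
L[7]='A': occ=3, LF[7]=C('A')+3=1+3=4
L[8]='a': occ=3, LF[8]=C('a')+3=8+3=11
L[9]='a': occ=4, LF[9]=C('a')+4=8+4=12
L[10]='$': occ=0, LF[10]=C('$')+0=0+0=0
L[11]='b': occ=0, LF[11]=C('b')+0=15+0=15
L[12]='a': occ=5, LF[12]=C('a')+5=8+5=13
L[13]='a': occ=6, LF[13]=C('a')+6=8+6=14
L[14]='A': occ=4, LF[14]=C('A')+4=1+4=5
L[15]='A': occ=5, LF[15]=C('A')+5=1+5=6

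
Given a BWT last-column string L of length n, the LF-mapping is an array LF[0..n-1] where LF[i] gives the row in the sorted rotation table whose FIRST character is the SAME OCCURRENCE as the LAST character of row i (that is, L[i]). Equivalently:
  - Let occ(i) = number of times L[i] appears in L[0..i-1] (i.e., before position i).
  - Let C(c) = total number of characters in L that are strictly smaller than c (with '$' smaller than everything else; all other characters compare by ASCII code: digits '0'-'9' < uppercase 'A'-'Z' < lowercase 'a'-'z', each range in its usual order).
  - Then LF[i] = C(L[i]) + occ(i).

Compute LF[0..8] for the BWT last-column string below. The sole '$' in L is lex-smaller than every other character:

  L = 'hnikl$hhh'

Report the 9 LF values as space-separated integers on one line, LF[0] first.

Char counts: '$':1, 'h':4, 'i':1, 'k':1, 'l':1, 'n':1
C (first-col start): C('$')=0, C('h')=1, C('i')=5, C('k')=6, C('l')=7, C('n')=8
L[0]='h': occ=0, LF[0]=C('h')+0=1+0=1
L[1]='n': occ=0, LF[1]=C('n')+0=8+0=8
L[2]='i': occ=0, LF[2]=C('i')+0=5+0=5
L[3]='k': occ=0, LF[3]=C('k')+0=6+0=6
L[4]='l': occ=0, LF[4]=C('l')+0=7+0=7
L[5]='$': occ=0, LF[5]=C('$')+0=0+0=0
L[6]='h': occ=1, LF[6]=C('h')+1=1+1=2
L[7]='h': occ=2, LF[7]=C('h')+2=1+2=3
L[8]='h': occ=3, LF[8]=C('h')+3=1+3=4

Answer: 1 8 5 6 7 0 2 3 4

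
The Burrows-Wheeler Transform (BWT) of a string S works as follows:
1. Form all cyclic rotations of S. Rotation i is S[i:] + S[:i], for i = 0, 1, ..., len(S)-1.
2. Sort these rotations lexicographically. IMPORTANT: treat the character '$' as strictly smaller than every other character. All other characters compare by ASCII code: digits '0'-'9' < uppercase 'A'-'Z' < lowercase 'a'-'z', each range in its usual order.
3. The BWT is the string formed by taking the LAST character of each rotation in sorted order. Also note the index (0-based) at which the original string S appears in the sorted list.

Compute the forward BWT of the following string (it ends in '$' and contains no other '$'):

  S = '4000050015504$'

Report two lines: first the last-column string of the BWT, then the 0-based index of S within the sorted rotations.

Answer: 4405005000$051
10

Derivation:
All 14 rotations (rotation i = S[i:]+S[:i]):
  rot[0] = 4000050015504$
  rot[1] = 000050015504$4
  rot[2] = 00050015504$40
  rot[3] = 0050015504$400
  rot[4] = 050015504$4000
  rot[5] = 50015504$40000
  rot[6] = 0015504$400005
  rot[7] = 015504$4000050
  rot[8] = 15504$40000500
  rot[9] = 5504$400005001
  rot[10] = 504$4000050015
  rot[11] = 04$40000500155
  rot[12] = 4$400005001550
  rot[13] = $4000050015504
Sorted (with $ < everything):
  sorted[0] = $4000050015504  (last char: '4')
  sorted[1] = 000050015504$4  (last char: '4')
  sorted[2] = 00050015504$40  (last char: '0')
  sorted[3] = 0015504$400005  (last char: '5')
  sorted[4] = 0050015504$400  (last char: '0')
  sorted[5] = 015504$4000050  (last char: '0')
  sorted[6] = 04$40000500155  (last char: '5')
  sorted[7] = 050015504$4000  (last char: '0')
  sorted[8] = 15504$40000500  (last char: '0')
  sorted[9] = 4$400005001550  (last char: '0')
  sorted[10] = 4000050015504$  (last char: '$')
  sorted[11] = 50015504$40000  (last char: '0')
  sorted[12] = 504$4000050015  (last char: '5')
  sorted[13] = 5504$400005001  (last char: '1')
Last column: 4405005000$051
Original string S is at sorted index 10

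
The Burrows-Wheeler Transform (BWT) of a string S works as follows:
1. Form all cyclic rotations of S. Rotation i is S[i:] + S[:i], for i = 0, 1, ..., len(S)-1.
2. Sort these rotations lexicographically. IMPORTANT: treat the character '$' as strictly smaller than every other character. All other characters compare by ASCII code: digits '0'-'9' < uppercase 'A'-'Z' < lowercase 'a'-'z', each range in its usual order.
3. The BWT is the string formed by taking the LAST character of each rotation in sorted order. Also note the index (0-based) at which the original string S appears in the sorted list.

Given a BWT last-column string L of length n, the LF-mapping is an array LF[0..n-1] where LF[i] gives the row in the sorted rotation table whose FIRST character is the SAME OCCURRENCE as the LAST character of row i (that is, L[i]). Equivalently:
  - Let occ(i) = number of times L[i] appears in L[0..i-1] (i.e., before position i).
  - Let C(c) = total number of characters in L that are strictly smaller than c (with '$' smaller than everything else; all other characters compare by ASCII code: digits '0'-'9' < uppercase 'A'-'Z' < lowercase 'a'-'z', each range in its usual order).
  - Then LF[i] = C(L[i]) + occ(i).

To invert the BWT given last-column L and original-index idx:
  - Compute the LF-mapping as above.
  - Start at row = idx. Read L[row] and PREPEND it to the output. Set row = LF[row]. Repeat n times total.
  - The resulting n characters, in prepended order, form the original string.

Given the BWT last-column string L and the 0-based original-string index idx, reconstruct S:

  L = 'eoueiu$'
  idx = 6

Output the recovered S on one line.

LF mapping: 1 4 5 2 3 6 0
Walk LF starting at row 6, prepending L[row]:
  step 1: row=6, L[6]='$', prepend. Next row=LF[6]=0
  step 2: row=0, L[0]='e', prepend. Next row=LF[0]=1
  step 3: row=1, L[1]='o', prepend. Next row=LF[1]=4
  step 4: row=4, L[4]='i', prepend. Next row=LF[4]=3
  step 5: row=3, L[3]='e', prepend. Next row=LF[3]=2
  step 6: row=2, L[2]='u', prepend. Next row=LF[2]=5
  step 7: row=5, L[5]='u', prepend. Next row=LF[5]=6
Reversed output: uueioe$

Answer: uueioe$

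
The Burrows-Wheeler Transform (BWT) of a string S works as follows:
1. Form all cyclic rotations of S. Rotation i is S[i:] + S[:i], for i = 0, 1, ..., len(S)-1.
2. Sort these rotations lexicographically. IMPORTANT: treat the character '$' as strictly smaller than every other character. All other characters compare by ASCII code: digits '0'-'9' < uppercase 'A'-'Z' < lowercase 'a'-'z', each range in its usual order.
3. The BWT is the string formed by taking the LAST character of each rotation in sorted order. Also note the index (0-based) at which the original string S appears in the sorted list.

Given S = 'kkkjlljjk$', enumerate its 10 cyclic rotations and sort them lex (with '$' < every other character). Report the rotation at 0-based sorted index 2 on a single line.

All 10 rotations (rotation i = S[i:]+S[:i]):
  rot[0] = kkkjlljjk$
  rot[1] = kkjlljjk$k
  rot[2] = kjlljjk$kk
  rot[3] = jlljjk$kkk
  rot[4] = lljjk$kkkj
  rot[5] = ljjk$kkkjl
  rot[6] = jjk$kkkjll
  rot[7] = jk$kkkjllj
  rot[8] = k$kkkjlljj
  rot[9] = $kkkjlljjk
Sorted (with $ < everything):
  sorted[0] = $kkkjlljjk
  sorted[1] = jjk$kkkjll
  sorted[2] = jk$kkkjllj
  sorted[3] = jlljjk$kkk
  sorted[4] = k$kkkjlljj
  sorted[5] = kjlljjk$kk
  sorted[6] = kkjlljjk$k
  sorted[7] = kkkjlljjk$
  sorted[8] = ljjk$kkkjl
  sorted[9] = lljjk$kkkj
sorted[2] = jk$kkkjllj

Answer: jk$kkkjllj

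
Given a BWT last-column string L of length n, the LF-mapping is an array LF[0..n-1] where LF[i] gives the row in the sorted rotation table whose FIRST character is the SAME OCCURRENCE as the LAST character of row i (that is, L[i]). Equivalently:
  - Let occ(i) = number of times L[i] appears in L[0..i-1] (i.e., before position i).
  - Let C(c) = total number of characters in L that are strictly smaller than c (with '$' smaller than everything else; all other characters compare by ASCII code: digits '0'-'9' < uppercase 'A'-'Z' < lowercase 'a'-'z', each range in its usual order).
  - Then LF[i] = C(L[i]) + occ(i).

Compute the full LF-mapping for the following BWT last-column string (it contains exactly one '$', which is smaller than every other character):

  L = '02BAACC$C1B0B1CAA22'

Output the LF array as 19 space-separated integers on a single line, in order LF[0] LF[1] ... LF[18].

Answer: 1 5 12 8 9 15 16 0 17 3 13 2 14 4 18 10 11 6 7

Derivation:
Char counts: '$':1, '0':2, '1':2, '2':3, 'A':4, 'B':3, 'C':4
C (first-col start): C('$')=0, C('0')=1, C('1')=3, C('2')=5, C('A')=8, C('B')=12, C('C')=15
L[0]='0': occ=0, LF[0]=C('0')+0=1+0=1
L[1]='2': occ=0, LF[1]=C('2')+0=5+0=5
L[2]='B': occ=0, LF[2]=C('B')+0=12+0=12
L[3]='A': occ=0, LF[3]=C('A')+0=8+0=8
L[4]='A': occ=1, LF[4]=C('A')+1=8+1=9
L[5]='C': occ=0, LF[5]=C('C')+0=15+0=15
L[6]='C': occ=1, LF[6]=C('C')+1=15+1=16
L[7]='$': occ=0, LF[7]=C('$')+0=0+0=0
L[8]='C': occ=2, LF[8]=C('C')+2=15+2=17
L[9]='1': occ=0, LF[9]=C('1')+0=3+0=3
L[10]='B': occ=1, LF[10]=C('B')+1=12+1=13
L[11]='0': occ=1, LF[11]=C('0')+1=1+1=2
L[12]='B': occ=2, LF[12]=C('B')+2=12+2=14
L[13]='1': occ=1, LF[13]=C('1')+1=3+1=4
L[14]='C': occ=3, LF[14]=C('C')+3=15+3=18
L[15]='A': occ=2, LF[15]=C('A')+2=8+2=10
L[16]='A': occ=3, LF[16]=C('A')+3=8+3=11
L[17]='2': occ=1, LF[17]=C('2')+1=5+1=6
L[18]='2': occ=2, LF[18]=C('2')+2=5+2=7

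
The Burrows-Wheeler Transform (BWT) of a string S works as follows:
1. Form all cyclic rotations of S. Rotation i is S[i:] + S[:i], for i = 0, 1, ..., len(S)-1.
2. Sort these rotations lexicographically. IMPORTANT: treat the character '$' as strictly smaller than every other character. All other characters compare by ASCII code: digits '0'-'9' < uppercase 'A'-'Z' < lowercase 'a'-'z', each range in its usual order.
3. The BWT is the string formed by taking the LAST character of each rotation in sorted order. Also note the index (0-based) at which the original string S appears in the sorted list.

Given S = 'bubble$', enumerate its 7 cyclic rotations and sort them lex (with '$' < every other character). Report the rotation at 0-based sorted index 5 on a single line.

All 7 rotations (rotation i = S[i:]+S[:i]):
  rot[0] = bubble$
  rot[1] = ubble$b
  rot[2] = bble$bu
  rot[3] = ble$bub
  rot[4] = le$bubb
  rot[5] = e$bubbl
  rot[6] = $bubble
Sorted (with $ < everything):
  sorted[0] = $bubble
  sorted[1] = bble$bu
  sorted[2] = ble$bub
  sorted[3] = bubble$
  sorted[4] = e$bubbl
  sorted[5] = le$bubb
  sorted[6] = ubble$b
sorted[5] = le$bubb

Answer: le$bubb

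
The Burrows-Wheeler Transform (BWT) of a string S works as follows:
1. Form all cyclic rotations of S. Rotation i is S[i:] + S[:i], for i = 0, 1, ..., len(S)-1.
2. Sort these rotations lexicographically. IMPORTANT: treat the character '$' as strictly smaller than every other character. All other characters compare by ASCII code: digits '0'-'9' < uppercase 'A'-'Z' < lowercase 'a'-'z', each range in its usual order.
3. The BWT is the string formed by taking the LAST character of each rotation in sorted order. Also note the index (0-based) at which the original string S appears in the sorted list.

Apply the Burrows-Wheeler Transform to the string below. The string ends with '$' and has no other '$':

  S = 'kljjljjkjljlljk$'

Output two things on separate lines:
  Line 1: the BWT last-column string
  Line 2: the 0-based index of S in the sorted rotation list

Answer: kllljjkljj$jkljj
10

Derivation:
All 16 rotations (rotation i = S[i:]+S[:i]):
  rot[0] = kljjljjkjljlljk$
  rot[1] = ljjljjkjljlljk$k
  rot[2] = jjljjkjljlljk$kl
  rot[3] = jljjkjljlljk$klj
  rot[4] = ljjkjljlljk$kljj
  rot[5] = jjkjljlljk$kljjl
  rot[6] = jkjljlljk$kljjlj
  rot[7] = kjljlljk$kljjljj
  rot[8] = jljlljk$kljjljjk
  rot[9] = ljlljk$kljjljjkj
  rot[10] = jlljk$kljjljjkjl
  rot[11] = lljk$kljjljjkjlj
  rot[12] = ljk$kljjljjkjljl
  rot[13] = jk$kljjljjkjljll
  rot[14] = k$kljjljjkjljllj
  rot[15] = $kljjljjkjljlljk
Sorted (with $ < everything):
  sorted[0] = $kljjljjkjljlljk  (last char: 'k')
  sorted[1] = jjkjljlljk$kljjl  (last char: 'l')
  sorted[2] = jjljjkjljlljk$kl  (last char: 'l')
  sorted[3] = jk$kljjljjkjljll  (last char: 'l')
  sorted[4] = jkjljlljk$kljjlj  (last char: 'j')
  sorted[5] = jljjkjljlljk$klj  (last char: 'j')
  sorted[6] = jljlljk$kljjljjk  (last char: 'k')
  sorted[7] = jlljk$kljjljjkjl  (last char: 'l')
  sorted[8] = k$kljjljjkjljllj  (last char: 'j')
  sorted[9] = kjljlljk$kljjljj  (last char: 'j')
  sorted[10] = kljjljjkjljlljk$  (last char: '$')
  sorted[11] = ljjkjljlljk$kljj  (last char: 'j')
  sorted[12] = ljjljjkjljlljk$k  (last char: 'k')
  sorted[13] = ljk$kljjljjkjljl  (last char: 'l')
  sorted[14] = ljlljk$kljjljjkj  (last char: 'j')
  sorted[15] = lljk$kljjljjkjlj  (last char: 'j')
Last column: kllljjkljj$jkljj
Original string S is at sorted index 10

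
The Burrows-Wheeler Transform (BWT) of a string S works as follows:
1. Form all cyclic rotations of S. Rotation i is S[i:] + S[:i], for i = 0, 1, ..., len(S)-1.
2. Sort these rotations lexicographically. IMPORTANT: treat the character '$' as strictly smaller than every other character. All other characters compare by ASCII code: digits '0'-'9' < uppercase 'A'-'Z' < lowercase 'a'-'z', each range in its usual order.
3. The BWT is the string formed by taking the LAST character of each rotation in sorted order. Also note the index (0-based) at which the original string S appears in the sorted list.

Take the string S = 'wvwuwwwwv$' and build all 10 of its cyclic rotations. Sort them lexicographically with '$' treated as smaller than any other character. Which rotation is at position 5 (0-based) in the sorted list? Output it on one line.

Answer: wv$wvwuwww

Derivation:
All 10 rotations (rotation i = S[i:]+S[:i]):
  rot[0] = wvwuwwwwv$
  rot[1] = vwuwwwwv$w
  rot[2] = wuwwwwv$wv
  rot[3] = uwwwwv$wvw
  rot[4] = wwwwv$wvwu
  rot[5] = wwwv$wvwuw
  rot[6] = wwv$wvwuww
  rot[7] = wv$wvwuwww
  rot[8] = v$wvwuwwww
  rot[9] = $wvwuwwwwv
Sorted (with $ < everything):
  sorted[0] = $wvwuwwwwv
  sorted[1] = uwwwwv$wvw
  sorted[2] = v$wvwuwwww
  sorted[3] = vwuwwwwv$w
  sorted[4] = wuwwwwv$wv
  sorted[5] = wv$wvwuwww
  sorted[6] = wvwuwwwwv$
  sorted[7] = wwv$wvwuww
  sorted[8] = wwwv$wvwuw
  sorted[9] = wwwwv$wvwu
sorted[5] = wv$wvwuwww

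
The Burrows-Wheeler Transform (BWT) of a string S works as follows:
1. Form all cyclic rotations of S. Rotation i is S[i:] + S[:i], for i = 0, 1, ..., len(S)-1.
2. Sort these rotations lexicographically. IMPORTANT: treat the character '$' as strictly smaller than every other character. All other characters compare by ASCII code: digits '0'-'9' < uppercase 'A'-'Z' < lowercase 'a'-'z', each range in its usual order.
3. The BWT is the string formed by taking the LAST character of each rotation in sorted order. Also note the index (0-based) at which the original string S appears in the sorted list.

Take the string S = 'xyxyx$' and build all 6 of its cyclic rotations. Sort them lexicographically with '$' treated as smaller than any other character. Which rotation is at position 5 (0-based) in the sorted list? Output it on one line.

All 6 rotations (rotation i = S[i:]+S[:i]):
  rot[0] = xyxyx$
  rot[1] = yxyx$x
  rot[2] = xyx$xy
  rot[3] = yx$xyx
  rot[4] = x$xyxy
  rot[5] = $xyxyx
Sorted (with $ < everything):
  sorted[0] = $xyxyx
  sorted[1] = x$xyxy
  sorted[2] = xyx$xy
  sorted[3] = xyxyx$
  sorted[4] = yx$xyx
  sorted[5] = yxyx$x
sorted[5] = yxyx$x

Answer: yxyx$x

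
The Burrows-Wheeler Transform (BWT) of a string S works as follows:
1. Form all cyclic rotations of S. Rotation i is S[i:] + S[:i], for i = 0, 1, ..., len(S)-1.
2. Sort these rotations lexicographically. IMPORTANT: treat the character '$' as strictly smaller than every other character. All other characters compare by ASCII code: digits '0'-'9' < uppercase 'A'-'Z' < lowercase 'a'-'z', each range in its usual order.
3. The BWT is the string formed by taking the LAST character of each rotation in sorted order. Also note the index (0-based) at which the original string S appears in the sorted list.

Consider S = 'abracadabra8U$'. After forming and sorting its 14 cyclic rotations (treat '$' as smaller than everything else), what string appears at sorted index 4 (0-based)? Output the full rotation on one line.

All 14 rotations (rotation i = S[i:]+S[:i]):
  rot[0] = abracadabra8U$
  rot[1] = bracadabra8U$a
  rot[2] = racadabra8U$ab
  rot[3] = acadabra8U$abr
  rot[4] = cadabra8U$abra
  rot[5] = adabra8U$abrac
  rot[6] = dabra8U$abraca
  rot[7] = abra8U$abracad
  rot[8] = bra8U$abracada
  rot[9] = ra8U$abracadab
  rot[10] = a8U$abracadabr
  rot[11] = 8U$abracadabra
  rot[12] = U$abracadabra8
  rot[13] = $abracadabra8U
Sorted (with $ < everything):
  sorted[0] = $abracadabra8U
  sorted[1] = 8U$abracadabra
  sorted[2] = U$abracadabra8
  sorted[3] = a8U$abracadabr
  sorted[4] = abra8U$abracad
  sorted[5] = abracadabra8U$
  sorted[6] = acadabra8U$abr
  sorted[7] = adabra8U$abrac
  sorted[8] = bra8U$abracada
  sorted[9] = bracadabra8U$a
  sorted[10] = cadabra8U$abra
  sorted[11] = dabra8U$abraca
  sorted[12] = ra8U$abracadab
  sorted[13] = racadabra8U$ab
sorted[4] = abra8U$abracad

Answer: abra8U$abracad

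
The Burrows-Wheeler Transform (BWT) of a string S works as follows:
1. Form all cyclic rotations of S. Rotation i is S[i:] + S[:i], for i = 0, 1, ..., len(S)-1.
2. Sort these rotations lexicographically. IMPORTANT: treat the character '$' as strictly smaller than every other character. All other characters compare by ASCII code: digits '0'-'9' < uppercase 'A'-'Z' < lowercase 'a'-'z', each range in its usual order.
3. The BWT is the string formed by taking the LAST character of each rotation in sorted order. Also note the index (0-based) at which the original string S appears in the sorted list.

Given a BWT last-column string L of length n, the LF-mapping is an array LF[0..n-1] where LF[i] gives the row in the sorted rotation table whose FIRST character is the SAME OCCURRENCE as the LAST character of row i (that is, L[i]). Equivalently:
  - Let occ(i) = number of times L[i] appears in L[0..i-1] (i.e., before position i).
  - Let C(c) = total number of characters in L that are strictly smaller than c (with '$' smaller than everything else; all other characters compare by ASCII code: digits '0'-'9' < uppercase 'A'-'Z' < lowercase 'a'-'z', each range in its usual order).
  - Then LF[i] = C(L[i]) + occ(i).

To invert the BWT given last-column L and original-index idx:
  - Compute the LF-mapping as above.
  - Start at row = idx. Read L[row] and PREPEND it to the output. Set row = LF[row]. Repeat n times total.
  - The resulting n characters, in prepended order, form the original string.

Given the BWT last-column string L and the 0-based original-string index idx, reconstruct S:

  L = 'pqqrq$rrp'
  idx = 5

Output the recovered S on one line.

Answer: qqprrrqp$

Derivation:
LF mapping: 1 3 4 6 5 0 7 8 2
Walk LF starting at row 5, prepending L[row]:
  step 1: row=5, L[5]='$', prepend. Next row=LF[5]=0
  step 2: row=0, L[0]='p', prepend. Next row=LF[0]=1
  step 3: row=1, L[1]='q', prepend. Next row=LF[1]=3
  step 4: row=3, L[3]='r', prepend. Next row=LF[3]=6
  step 5: row=6, L[6]='r', prepend. Next row=LF[6]=7
  step 6: row=7, L[7]='r', prepend. Next row=LF[7]=8
  step 7: row=8, L[8]='p', prepend. Next row=LF[8]=2
  step 8: row=2, L[2]='q', prepend. Next row=LF[2]=4
  step 9: row=4, L[4]='q', prepend. Next row=LF[4]=5
Reversed output: qqprrrqp$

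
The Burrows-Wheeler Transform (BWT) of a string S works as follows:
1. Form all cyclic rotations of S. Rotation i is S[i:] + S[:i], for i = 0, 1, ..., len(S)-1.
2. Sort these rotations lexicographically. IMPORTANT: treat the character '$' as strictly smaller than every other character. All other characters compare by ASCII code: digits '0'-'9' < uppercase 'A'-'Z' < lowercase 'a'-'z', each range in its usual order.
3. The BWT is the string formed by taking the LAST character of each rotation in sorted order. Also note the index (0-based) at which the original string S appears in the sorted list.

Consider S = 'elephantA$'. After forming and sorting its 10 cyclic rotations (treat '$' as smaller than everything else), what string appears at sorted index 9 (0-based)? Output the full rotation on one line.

All 10 rotations (rotation i = S[i:]+S[:i]):
  rot[0] = elephantA$
  rot[1] = lephantA$e
  rot[2] = ephantA$el
  rot[3] = phantA$ele
  rot[4] = hantA$elep
  rot[5] = antA$eleph
  rot[6] = ntA$elepha
  rot[7] = tA$elephan
  rot[8] = A$elephant
  rot[9] = $elephantA
Sorted (with $ < everything):
  sorted[0] = $elephantA
  sorted[1] = A$elephant
  sorted[2] = antA$eleph
  sorted[3] = elephantA$
  sorted[4] = ephantA$el
  sorted[5] = hantA$elep
  sorted[6] = lephantA$e
  sorted[7] = ntA$elepha
  sorted[8] = phantA$ele
  sorted[9] = tA$elephan
sorted[9] = tA$elephan

Answer: tA$elephan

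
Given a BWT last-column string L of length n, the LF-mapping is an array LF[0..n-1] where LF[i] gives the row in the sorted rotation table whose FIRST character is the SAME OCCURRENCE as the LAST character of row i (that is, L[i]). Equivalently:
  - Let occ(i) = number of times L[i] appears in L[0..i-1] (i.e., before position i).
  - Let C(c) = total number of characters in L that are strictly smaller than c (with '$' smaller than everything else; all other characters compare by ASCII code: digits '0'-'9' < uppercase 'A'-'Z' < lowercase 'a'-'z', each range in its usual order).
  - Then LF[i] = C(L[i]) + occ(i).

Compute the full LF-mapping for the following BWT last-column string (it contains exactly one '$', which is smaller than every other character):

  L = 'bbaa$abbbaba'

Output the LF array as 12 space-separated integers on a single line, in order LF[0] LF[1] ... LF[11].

Answer: 6 7 1 2 0 3 8 9 10 4 11 5

Derivation:
Char counts: '$':1, 'a':5, 'b':6
C (first-col start): C('$')=0, C('a')=1, C('b')=6
L[0]='b': occ=0, LF[0]=C('b')+0=6+0=6
L[1]='b': occ=1, LF[1]=C('b')+1=6+1=7
L[2]='a': occ=0, LF[2]=C('a')+0=1+0=1
L[3]='a': occ=1, LF[3]=C('a')+1=1+1=2
L[4]='$': occ=0, LF[4]=C('$')+0=0+0=0
L[5]='a': occ=2, LF[5]=C('a')+2=1+2=3
L[6]='b': occ=2, LF[6]=C('b')+2=6+2=8
L[7]='b': occ=3, LF[7]=C('b')+3=6+3=9
L[8]='b': occ=4, LF[8]=C('b')+4=6+4=10
L[9]='a': occ=3, LF[9]=C('a')+3=1+3=4
L[10]='b': occ=5, LF[10]=C('b')+5=6+5=11
L[11]='a': occ=4, LF[11]=C('a')+4=1+4=5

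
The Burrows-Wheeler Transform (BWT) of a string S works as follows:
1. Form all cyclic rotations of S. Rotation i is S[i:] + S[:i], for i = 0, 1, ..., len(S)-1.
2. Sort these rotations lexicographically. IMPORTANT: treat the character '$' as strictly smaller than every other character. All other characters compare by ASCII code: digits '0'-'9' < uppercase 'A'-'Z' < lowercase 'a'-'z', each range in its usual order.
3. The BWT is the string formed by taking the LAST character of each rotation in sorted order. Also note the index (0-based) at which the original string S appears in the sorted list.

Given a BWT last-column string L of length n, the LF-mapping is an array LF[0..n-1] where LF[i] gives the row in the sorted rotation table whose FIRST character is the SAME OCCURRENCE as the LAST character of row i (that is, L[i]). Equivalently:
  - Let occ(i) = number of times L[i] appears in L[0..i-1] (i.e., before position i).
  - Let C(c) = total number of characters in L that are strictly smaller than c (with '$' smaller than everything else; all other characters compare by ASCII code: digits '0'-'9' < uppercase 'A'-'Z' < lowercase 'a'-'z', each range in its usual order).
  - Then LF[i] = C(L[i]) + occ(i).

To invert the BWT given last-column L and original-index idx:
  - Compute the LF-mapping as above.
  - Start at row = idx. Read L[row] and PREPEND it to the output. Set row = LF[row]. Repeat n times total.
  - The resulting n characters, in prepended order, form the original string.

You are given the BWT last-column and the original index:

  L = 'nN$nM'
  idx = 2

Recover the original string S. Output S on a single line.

LF mapping: 3 2 0 4 1
Walk LF starting at row 2, prepending L[row]:
  step 1: row=2, L[2]='$', prepend. Next row=LF[2]=0
  step 2: row=0, L[0]='n', prepend. Next row=LF[0]=3
  step 3: row=3, L[3]='n', prepend. Next row=LF[3]=4
  step 4: row=4, L[4]='M', prepend. Next row=LF[4]=1
  step 5: row=1, L[1]='N', prepend. Next row=LF[1]=2
Reversed output: NMnn$

Answer: NMnn$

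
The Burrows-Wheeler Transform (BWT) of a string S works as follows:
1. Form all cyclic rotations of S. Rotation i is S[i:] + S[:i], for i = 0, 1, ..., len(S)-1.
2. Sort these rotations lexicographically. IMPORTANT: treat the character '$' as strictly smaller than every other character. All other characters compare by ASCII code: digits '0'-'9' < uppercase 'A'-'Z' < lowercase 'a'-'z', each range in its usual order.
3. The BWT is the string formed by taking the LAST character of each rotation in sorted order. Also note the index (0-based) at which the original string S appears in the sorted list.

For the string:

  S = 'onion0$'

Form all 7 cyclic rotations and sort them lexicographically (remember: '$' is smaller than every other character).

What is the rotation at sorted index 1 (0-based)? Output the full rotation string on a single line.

All 7 rotations (rotation i = S[i:]+S[:i]):
  rot[0] = onion0$
  rot[1] = nion0$o
  rot[2] = ion0$on
  rot[3] = on0$oni
  rot[4] = n0$onio
  rot[5] = 0$onion
  rot[6] = $onion0
Sorted (with $ < everything):
  sorted[0] = $onion0
  sorted[1] = 0$onion
  sorted[2] = ion0$on
  sorted[3] = n0$onio
  sorted[4] = nion0$o
  sorted[5] = on0$oni
  sorted[6] = onion0$
sorted[1] = 0$onion

Answer: 0$onion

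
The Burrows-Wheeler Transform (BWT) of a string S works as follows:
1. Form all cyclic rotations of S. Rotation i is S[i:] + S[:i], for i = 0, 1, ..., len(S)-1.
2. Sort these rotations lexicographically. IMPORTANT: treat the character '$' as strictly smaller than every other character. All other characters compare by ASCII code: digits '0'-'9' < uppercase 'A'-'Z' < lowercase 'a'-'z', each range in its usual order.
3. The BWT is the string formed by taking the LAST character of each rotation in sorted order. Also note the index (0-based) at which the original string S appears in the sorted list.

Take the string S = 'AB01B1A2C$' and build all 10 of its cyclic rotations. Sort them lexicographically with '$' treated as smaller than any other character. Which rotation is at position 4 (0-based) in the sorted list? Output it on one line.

All 10 rotations (rotation i = S[i:]+S[:i]):
  rot[0] = AB01B1A2C$
  rot[1] = B01B1A2C$A
  rot[2] = 01B1A2C$AB
  rot[3] = 1B1A2C$AB0
  rot[4] = B1A2C$AB01
  rot[5] = 1A2C$AB01B
  rot[6] = A2C$AB01B1
  rot[7] = 2C$AB01B1A
  rot[8] = C$AB01B1A2
  rot[9] = $AB01B1A2C
Sorted (with $ < everything):
  sorted[0] = $AB01B1A2C
  sorted[1] = 01B1A2C$AB
  sorted[2] = 1A2C$AB01B
  sorted[3] = 1B1A2C$AB0
  sorted[4] = 2C$AB01B1A
  sorted[5] = A2C$AB01B1
  sorted[6] = AB01B1A2C$
  sorted[7] = B01B1A2C$A
  sorted[8] = B1A2C$AB01
  sorted[9] = C$AB01B1A2
sorted[4] = 2C$AB01B1A

Answer: 2C$AB01B1A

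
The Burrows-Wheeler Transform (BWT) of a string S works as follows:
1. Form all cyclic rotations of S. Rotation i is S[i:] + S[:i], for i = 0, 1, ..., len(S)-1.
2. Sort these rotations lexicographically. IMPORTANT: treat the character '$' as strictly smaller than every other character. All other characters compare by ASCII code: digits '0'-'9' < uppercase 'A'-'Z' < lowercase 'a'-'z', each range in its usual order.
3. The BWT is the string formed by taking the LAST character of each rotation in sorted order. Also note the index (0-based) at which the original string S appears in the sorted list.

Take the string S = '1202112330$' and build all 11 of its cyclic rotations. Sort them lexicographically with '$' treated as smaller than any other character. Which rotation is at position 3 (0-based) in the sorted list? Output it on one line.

All 11 rotations (rotation i = S[i:]+S[:i]):
  rot[0] = 1202112330$
  rot[1] = 202112330$1
  rot[2] = 02112330$12
  rot[3] = 2112330$120
  rot[4] = 112330$1202
  rot[5] = 12330$12021
  rot[6] = 2330$120211
  rot[7] = 330$1202112
  rot[8] = 30$12021123
  rot[9] = 0$120211233
  rot[10] = $1202112330
Sorted (with $ < everything):
  sorted[0] = $1202112330
  sorted[1] = 0$120211233
  sorted[2] = 02112330$12
  sorted[3] = 112330$1202
  sorted[4] = 1202112330$
  sorted[5] = 12330$12021
  sorted[6] = 202112330$1
  sorted[7] = 2112330$120
  sorted[8] = 2330$120211
  sorted[9] = 30$12021123
  sorted[10] = 330$1202112
sorted[3] = 112330$1202

Answer: 112330$1202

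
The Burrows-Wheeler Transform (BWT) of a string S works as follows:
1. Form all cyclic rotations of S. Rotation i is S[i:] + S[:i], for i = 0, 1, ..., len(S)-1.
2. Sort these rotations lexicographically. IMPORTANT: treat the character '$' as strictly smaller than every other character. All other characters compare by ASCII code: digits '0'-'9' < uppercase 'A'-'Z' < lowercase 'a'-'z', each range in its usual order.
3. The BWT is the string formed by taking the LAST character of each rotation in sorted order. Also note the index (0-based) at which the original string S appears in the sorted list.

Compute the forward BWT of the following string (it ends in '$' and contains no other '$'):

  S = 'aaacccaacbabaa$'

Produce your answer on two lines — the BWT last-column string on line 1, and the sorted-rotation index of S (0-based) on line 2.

Answer: aab$cabaaaccaca
3

Derivation:
All 15 rotations (rotation i = S[i:]+S[:i]):
  rot[0] = aaacccaacbabaa$
  rot[1] = aacccaacbabaa$a
  rot[2] = acccaacbabaa$aa
  rot[3] = cccaacbabaa$aaa
  rot[4] = ccaacbabaa$aaac
  rot[5] = caacbabaa$aaacc
  rot[6] = aacbabaa$aaaccc
  rot[7] = acbabaa$aaaccca
  rot[8] = cbabaa$aaacccaa
  rot[9] = babaa$aaacccaac
  rot[10] = abaa$aaacccaacb
  rot[11] = baa$aaacccaacba
  rot[12] = aa$aaacccaacbab
  rot[13] = a$aaacccaacbaba
  rot[14] = $aaacccaacbabaa
Sorted (with $ < everything):
  sorted[0] = $aaacccaacbabaa  (last char: 'a')
  sorted[1] = a$aaacccaacbaba  (last char: 'a')
  sorted[2] = aa$aaacccaacbab  (last char: 'b')
  sorted[3] = aaacccaacbabaa$  (last char: '$')
  sorted[4] = aacbabaa$aaaccc  (last char: 'c')
  sorted[5] = aacccaacbabaa$a  (last char: 'a')
  sorted[6] = abaa$aaacccaacb  (last char: 'b')
  sorted[7] = acbabaa$aaaccca  (last char: 'a')
  sorted[8] = acccaacbabaa$aa  (last char: 'a')
  sorted[9] = baa$aaacccaacba  (last char: 'a')
  sorted[10] = babaa$aaacccaac  (last char: 'c')
  sorted[11] = caacbabaa$aaacc  (last char: 'c')
  sorted[12] = cbabaa$aaacccaa  (last char: 'a')
  sorted[13] = ccaacbabaa$aaac  (last char: 'c')
  sorted[14] = cccaacbabaa$aaa  (last char: 'a')
Last column: aab$cabaaaccaca
Original string S is at sorted index 3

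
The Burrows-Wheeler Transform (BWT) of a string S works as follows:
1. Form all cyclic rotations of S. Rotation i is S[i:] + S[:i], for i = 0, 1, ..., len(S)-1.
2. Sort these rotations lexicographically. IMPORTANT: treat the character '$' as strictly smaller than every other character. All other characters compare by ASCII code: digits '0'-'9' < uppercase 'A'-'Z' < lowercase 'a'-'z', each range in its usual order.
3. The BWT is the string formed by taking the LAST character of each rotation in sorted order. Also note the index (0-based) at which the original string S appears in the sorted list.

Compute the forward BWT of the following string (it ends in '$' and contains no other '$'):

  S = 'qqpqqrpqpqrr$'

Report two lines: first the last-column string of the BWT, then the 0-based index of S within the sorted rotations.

Answer: rrqqqp$pqprqq
6

Derivation:
All 13 rotations (rotation i = S[i:]+S[:i]):
  rot[0] = qqpqqrpqpqrr$
  rot[1] = qpqqrpqpqrr$q
  rot[2] = pqqrpqpqrr$qq
  rot[3] = qqrpqpqrr$qqp
  rot[4] = qrpqpqrr$qqpq
  rot[5] = rpqpqrr$qqpqq
  rot[6] = pqpqrr$qqpqqr
  rot[7] = qpqrr$qqpqqrp
  rot[8] = pqrr$qqpqqrpq
  rot[9] = qrr$qqpqqrpqp
  rot[10] = rr$qqpqqrpqpq
  rot[11] = r$qqpqqrpqpqr
  rot[12] = $qqpqqrpqpqrr
Sorted (with $ < everything):
  sorted[0] = $qqpqqrpqpqrr  (last char: 'r')
  sorted[1] = pqpqrr$qqpqqr  (last char: 'r')
  sorted[2] = pqqrpqpqrr$qq  (last char: 'q')
  sorted[3] = pqrr$qqpqqrpq  (last char: 'q')
  sorted[4] = qpqqrpqpqrr$q  (last char: 'q')
  sorted[5] = qpqrr$qqpqqrp  (last char: 'p')
  sorted[6] = qqpqqrpqpqrr$  (last char: '$')
  sorted[7] = qqrpqpqrr$qqp  (last char: 'p')
  sorted[8] = qrpqpqrr$qqpq  (last char: 'q')
  sorted[9] = qrr$qqpqqrpqp  (last char: 'p')
  sorted[10] = r$qqpqqrpqpqr  (last char: 'r')
  sorted[11] = rpqpqrr$qqpqq  (last char: 'q')
  sorted[12] = rr$qqpqqrpqpq  (last char: 'q')
Last column: rrqqqp$pqprqq
Original string S is at sorted index 6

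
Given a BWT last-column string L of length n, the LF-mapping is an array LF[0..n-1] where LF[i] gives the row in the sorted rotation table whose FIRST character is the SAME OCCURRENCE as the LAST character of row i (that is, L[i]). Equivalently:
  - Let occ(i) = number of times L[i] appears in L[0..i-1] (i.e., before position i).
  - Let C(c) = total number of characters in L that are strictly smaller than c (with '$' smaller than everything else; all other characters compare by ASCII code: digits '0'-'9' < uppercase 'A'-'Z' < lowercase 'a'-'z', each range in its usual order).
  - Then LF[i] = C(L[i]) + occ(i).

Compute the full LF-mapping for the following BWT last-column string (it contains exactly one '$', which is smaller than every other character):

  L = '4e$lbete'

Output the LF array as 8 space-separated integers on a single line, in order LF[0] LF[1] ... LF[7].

Answer: 1 3 0 6 2 4 7 5

Derivation:
Char counts: '$':1, '4':1, 'b':1, 'e':3, 'l':1, 't':1
C (first-col start): C('$')=0, C('4')=1, C('b')=2, C('e')=3, C('l')=6, C('t')=7
L[0]='4': occ=0, LF[0]=C('4')+0=1+0=1
L[1]='e': occ=0, LF[1]=C('e')+0=3+0=3
L[2]='$': occ=0, LF[2]=C('$')+0=0+0=0
L[3]='l': occ=0, LF[3]=C('l')+0=6+0=6
L[4]='b': occ=0, LF[4]=C('b')+0=2+0=2
L[5]='e': occ=1, LF[5]=C('e')+1=3+1=4
L[6]='t': occ=0, LF[6]=C('t')+0=7+0=7
L[7]='e': occ=2, LF[7]=C('e')+2=3+2=5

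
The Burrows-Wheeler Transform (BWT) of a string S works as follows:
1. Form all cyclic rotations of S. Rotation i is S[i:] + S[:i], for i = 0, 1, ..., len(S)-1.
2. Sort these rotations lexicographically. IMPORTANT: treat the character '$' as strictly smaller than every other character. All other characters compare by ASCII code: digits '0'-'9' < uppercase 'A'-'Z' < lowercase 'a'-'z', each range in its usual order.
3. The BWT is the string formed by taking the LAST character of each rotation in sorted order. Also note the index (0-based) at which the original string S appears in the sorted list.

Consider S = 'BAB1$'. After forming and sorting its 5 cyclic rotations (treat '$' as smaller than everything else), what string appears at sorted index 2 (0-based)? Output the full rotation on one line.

Answer: AB1$B

Derivation:
All 5 rotations (rotation i = S[i:]+S[:i]):
  rot[0] = BAB1$
  rot[1] = AB1$B
  rot[2] = B1$BA
  rot[3] = 1$BAB
  rot[4] = $BAB1
Sorted (with $ < everything):
  sorted[0] = $BAB1
  sorted[1] = 1$BAB
  sorted[2] = AB1$B
  sorted[3] = B1$BA
  sorted[4] = BAB1$
sorted[2] = AB1$B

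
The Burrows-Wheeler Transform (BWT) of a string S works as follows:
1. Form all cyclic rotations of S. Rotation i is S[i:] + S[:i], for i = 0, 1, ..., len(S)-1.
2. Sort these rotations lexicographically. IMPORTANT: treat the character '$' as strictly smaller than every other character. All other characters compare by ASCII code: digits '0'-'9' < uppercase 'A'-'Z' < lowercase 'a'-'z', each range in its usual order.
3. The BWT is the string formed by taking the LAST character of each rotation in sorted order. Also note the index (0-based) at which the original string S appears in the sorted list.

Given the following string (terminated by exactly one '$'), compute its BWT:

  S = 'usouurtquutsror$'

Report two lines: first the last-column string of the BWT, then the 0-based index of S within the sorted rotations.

All 16 rotations (rotation i = S[i:]+S[:i]):
  rot[0] = usouurtquutsror$
  rot[1] = souurtquutsror$u
  rot[2] = ouurtquutsror$us
  rot[3] = uurtquutsror$uso
  rot[4] = urtquutsror$usou
  rot[5] = rtquutsror$usouu
  rot[6] = tquutsror$usouur
  rot[7] = quutsror$usouurt
  rot[8] = uutsror$usouurtq
  rot[9] = utsror$usouurtqu
  rot[10] = tsror$usouurtquu
  rot[11] = sror$usouurtquut
  rot[12] = ror$usouurtquuts
  rot[13] = or$usouurtquutsr
  rot[14] = r$usouurtquutsro
  rot[15] = $usouurtquutsror
Sorted (with $ < everything):
  sorted[0] = $usouurtquutsror  (last char: 'r')
  sorted[1] = or$usouurtquutsr  (last char: 'r')
  sorted[2] = ouurtquutsror$us  (last char: 's')
  sorted[3] = quutsror$usouurt  (last char: 't')
  sorted[4] = r$usouurtquutsro  (last char: 'o')
  sorted[5] = ror$usouurtquuts  (last char: 's')
  sorted[6] = rtquutsror$usouu  (last char: 'u')
  sorted[7] = souurtquutsror$u  (last char: 'u')
  sorted[8] = sror$usouurtquut  (last char: 't')
  sorted[9] = tquutsror$usouur  (last char: 'r')
  sorted[10] = tsror$usouurtquu  (last char: 'u')
  sorted[11] = urtquutsror$usou  (last char: 'u')
  sorted[12] = usouurtquutsror$  (last char: '$')
  sorted[13] = utsror$usouurtqu  (last char: 'u')
  sorted[14] = uurtquutsror$uso  (last char: 'o')
  sorted[15] = uutsror$usouurtq  (last char: 'q')
Last column: rrstosuutruu$uoq
Original string S is at sorted index 12

Answer: rrstosuutruu$uoq
12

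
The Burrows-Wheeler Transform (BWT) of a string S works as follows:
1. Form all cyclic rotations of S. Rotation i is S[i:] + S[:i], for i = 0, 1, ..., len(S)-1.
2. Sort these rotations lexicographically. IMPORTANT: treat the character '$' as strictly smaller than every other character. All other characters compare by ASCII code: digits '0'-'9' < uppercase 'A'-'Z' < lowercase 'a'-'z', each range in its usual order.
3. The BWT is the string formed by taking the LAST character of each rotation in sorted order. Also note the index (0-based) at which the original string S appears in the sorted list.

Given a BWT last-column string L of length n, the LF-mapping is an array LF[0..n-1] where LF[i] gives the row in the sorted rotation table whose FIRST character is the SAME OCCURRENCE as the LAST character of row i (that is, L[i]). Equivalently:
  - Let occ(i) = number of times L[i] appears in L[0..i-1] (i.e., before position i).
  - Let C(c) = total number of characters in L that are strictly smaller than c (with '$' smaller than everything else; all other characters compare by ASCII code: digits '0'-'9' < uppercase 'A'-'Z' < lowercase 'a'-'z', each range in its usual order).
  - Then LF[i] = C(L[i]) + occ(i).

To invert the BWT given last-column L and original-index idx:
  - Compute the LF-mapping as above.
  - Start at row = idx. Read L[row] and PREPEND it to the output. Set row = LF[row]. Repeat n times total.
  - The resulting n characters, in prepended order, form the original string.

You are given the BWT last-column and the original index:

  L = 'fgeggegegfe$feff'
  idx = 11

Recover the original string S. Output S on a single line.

LF mapping: 6 11 1 12 13 2 14 3 15 7 4 0 8 5 9 10
Walk LF starting at row 11, prepending L[row]:
  step 1: row=11, L[11]='$', prepend. Next row=LF[11]=0
  step 2: row=0, L[0]='f', prepend. Next row=LF[0]=6
  step 3: row=6, L[6]='g', prepend. Next row=LF[6]=14
  step 4: row=14, L[14]='f', prepend. Next row=LF[14]=9
  step 5: row=9, L[9]='f', prepend. Next row=LF[9]=7
  step 6: row=7, L[7]='e', prepend. Next row=LF[7]=3
  step 7: row=3, L[3]='g', prepend. Next row=LF[3]=12
  step 8: row=12, L[12]='f', prepend. Next row=LF[12]=8
  step 9: row=8, L[8]='g', prepend. Next row=LF[8]=15
  step 10: row=15, L[15]='f', prepend. Next row=LF[15]=10
  step 11: row=10, L[10]='e', prepend. Next row=LF[10]=4
  step 12: row=4, L[4]='g', prepend. Next row=LF[4]=13
  step 13: row=13, L[13]='e', prepend. Next row=LF[13]=5
  step 14: row=5, L[5]='e', prepend. Next row=LF[5]=2
  step 15: row=2, L[2]='e', prepend. Next row=LF[2]=1
  step 16: row=1, L[1]='g', prepend. Next row=LF[1]=11
Reversed output: geeegefgfgeffgf$

Answer: geeegefgfgeffgf$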